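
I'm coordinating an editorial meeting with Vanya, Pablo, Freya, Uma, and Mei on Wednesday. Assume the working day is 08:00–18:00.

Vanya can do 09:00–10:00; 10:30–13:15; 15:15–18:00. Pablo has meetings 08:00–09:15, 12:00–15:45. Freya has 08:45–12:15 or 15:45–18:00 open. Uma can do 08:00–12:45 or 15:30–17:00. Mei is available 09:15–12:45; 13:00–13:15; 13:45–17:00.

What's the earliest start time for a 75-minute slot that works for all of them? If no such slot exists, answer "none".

10:30

Vanya free: 09:00-10:00, 10:30-13:15, 15:15-18:00.
Pablo free: 09:15-12:00, 15:45-18:00 (invert busy blocks within the working day).
Freya free: 08:45-12:15, 15:45-18:00.
Uma free: 08:00-12:45, 15:30-17:00.
Mei free: 09:15-12:45, 13:00-13:15, 13:45-17:00.
Vanya ∩ Pablo: 09:15-10:00, 10:30-12:00, 15:45-18:00.
Vanya ∩ Pablo ∩ Freya: 09:15-10:00, 10:30-12:00, 15:45-18:00.
Vanya ∩ Pablo ∩ Freya ∩ Uma: 09:15-10:00, 10:30-12:00, 15:45-17:00.
Vanya ∩ Pablo ∩ Freya ∩ Uma ∩ Mei: 09:15-10:00, 10:30-12:00, 15:45-17:00.
The first common window of at least 75 minutes is 10:30-12:00, so the earliest start is 10:30.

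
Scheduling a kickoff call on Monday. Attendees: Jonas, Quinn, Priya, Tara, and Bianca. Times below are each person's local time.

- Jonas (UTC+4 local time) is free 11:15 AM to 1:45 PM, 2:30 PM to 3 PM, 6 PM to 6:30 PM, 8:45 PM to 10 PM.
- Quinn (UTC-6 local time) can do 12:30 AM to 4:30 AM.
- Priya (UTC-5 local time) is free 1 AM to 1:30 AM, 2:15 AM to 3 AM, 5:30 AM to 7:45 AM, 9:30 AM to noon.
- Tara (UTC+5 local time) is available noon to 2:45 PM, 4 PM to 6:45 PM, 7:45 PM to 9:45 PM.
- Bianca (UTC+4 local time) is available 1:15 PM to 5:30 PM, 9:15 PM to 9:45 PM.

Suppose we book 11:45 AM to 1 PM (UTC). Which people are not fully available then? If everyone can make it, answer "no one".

Jonas, Priya, Quinn

Jonas in UTC: 07:15-09:45, 10:30-11:00, 14:00-14:30, 16:45-18:00 (subtract 4h to convert from UTC+4).
Quinn in UTC: 06:30-10:30 (add 6h to convert from UTC-6).
Priya in UTC: 06:00-06:30, 07:15-08:00, 10:30-12:45, 14:30-17:00 (add 5h to convert from UTC-5).
Tara in UTC: 07:00-09:45, 11:00-13:45, 14:45-16:45 (subtract 5h to convert from UTC+5).
Bianca in UTC: 09:15-13:30, 17:15-17:45 (subtract 4h to convert from UTC+4).
Jonas: not fully free for 11:45-13:00. Quinn: not fully free for 11:45-13:00. Priya: not fully free for 11:45-13:00. Tara: free for 11:45-13:00. Bianca: free for 11:45-13:00.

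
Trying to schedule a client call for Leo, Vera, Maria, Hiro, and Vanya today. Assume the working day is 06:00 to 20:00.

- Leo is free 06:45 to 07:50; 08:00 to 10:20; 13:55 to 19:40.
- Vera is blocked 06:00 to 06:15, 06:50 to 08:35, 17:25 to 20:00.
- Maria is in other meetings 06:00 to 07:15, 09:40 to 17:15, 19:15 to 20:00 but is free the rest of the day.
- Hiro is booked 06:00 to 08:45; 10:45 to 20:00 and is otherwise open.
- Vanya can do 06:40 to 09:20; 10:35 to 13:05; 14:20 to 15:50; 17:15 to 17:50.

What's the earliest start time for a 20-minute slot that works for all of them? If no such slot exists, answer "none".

Leo free: 06:45-07:50, 08:00-10:20, 13:55-19:40.
Vera free: 06:15-06:50, 08:35-17:25 (invert busy blocks within the working day).
Maria free: 07:15-09:40, 17:15-19:15 (invert busy blocks within the working day).
Hiro free: 08:45-10:45 (invert busy blocks within the working day).
Vanya free: 06:40-09:20, 10:35-13:05, 14:20-15:50, 17:15-17:50.
Leo ∩ Vera: 06:45-06:50, 08:35-10:20, 13:55-17:25.
Leo ∩ Vera ∩ Maria: 08:35-09:40, 17:15-17:25.
Leo ∩ Vera ∩ Maria ∩ Hiro: 08:45-09:40.
Leo ∩ Vera ∩ Maria ∩ Hiro ∩ Vanya: 08:45-09:20.
The first common window of at least 20 minutes is 08:45-09:20, so the earliest start is 08:45.

08:45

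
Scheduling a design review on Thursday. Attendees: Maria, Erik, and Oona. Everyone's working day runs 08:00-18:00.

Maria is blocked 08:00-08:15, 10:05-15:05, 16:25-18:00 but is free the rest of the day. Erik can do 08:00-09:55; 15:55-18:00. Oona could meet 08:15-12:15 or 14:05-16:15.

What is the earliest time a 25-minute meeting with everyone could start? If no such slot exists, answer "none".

08:15

Maria free: 08:15-10:05, 15:05-16:25 (invert busy blocks within the working day).
Erik free: 08:00-09:55, 15:55-18:00.
Oona free: 08:15-12:15, 14:05-16:15.
Maria ∩ Erik: 08:15-09:55, 15:55-16:25.
Maria ∩ Erik ∩ Oona: 08:15-09:55, 15:55-16:15.
The first common window of at least 25 minutes is 08:15-09:55, so the earliest start is 08:15.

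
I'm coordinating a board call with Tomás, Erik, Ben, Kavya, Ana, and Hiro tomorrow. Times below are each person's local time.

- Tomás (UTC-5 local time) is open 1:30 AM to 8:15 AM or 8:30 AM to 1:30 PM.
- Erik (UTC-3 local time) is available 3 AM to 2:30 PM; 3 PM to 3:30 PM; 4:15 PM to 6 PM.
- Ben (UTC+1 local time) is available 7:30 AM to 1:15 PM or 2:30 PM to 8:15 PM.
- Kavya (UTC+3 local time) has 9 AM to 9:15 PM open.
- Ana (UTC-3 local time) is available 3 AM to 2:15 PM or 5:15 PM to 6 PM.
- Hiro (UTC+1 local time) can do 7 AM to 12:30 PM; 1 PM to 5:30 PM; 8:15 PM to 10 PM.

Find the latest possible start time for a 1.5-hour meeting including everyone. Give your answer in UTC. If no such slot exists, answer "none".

15:00

Tomás in UTC: 06:30-13:15, 13:30-18:30 (add 5h to convert from UTC-5).
Erik in UTC: 06:00-17:30, 18:00-18:30, 19:15-21:00 (add 3h to convert from UTC-3).
Ben in UTC: 06:30-12:15, 13:30-19:15 (subtract 1h to convert from UTC+1).
Kavya in UTC: 06:00-18:15 (subtract 3h to convert from UTC+3).
Ana in UTC: 06:00-17:15, 20:15-21:00 (add 3h to convert from UTC-3).
Hiro in UTC: 06:00-11:30, 12:00-16:30, 19:15-21:00 (subtract 1h to convert from UTC+1).
Tomás ∩ Erik: 06:30-13:15, 13:30-17:30, 18:00-18:30.
Tomás ∩ Erik ∩ Ben: 06:30-12:15, 13:30-17:30, 18:00-18:30.
Tomás ∩ Erik ∩ Ben ∩ Kavya: 06:30-12:15, 13:30-17:30, 18:00-18:15.
Tomás ∩ Erik ∩ Ben ∩ Kavya ∩ Ana: 06:30-12:15, 13:30-17:15.
Tomás ∩ Erik ∩ Ben ∩ Kavya ∩ Ana ∩ Hiro: 06:30-11:30, 12:00-12:15, 13:30-16:30.
The last common window of at least 90 minutes is 13:30-16:30; a 90-minute meeting can start as late as 15:00 and still end by 16:30.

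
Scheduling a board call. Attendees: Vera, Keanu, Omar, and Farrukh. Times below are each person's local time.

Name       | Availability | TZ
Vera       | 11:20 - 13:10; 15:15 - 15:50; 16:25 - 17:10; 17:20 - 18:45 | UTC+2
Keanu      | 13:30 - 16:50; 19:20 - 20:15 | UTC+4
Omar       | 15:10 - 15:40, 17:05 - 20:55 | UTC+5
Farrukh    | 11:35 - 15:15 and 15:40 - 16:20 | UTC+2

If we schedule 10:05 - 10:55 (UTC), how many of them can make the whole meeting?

Vera in UTC: 09:20-11:10, 13:15-13:50, 14:25-15:10, 15:20-16:45 (subtract 2h to convert from UTC+2).
Keanu in UTC: 09:30-12:50, 15:20-16:15 (subtract 4h to convert from UTC+4).
Omar in UTC: 10:10-10:40, 12:05-15:55 (subtract 5h to convert from UTC+5).
Farrukh in UTC: 09:35-13:15, 13:40-14:20 (subtract 2h to convert from UTC+2).
Vera, Keanu, and Farrukh can make the full 10:05-10:55 slot — that's 3.

3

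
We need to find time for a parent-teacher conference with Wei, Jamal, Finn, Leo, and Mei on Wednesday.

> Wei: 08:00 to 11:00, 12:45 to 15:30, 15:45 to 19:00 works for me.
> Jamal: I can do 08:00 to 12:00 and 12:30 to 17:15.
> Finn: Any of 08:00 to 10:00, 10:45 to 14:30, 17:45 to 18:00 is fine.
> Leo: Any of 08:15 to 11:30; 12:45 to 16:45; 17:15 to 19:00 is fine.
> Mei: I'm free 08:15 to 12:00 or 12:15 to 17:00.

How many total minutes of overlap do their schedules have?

Wei ∩ Jamal: 08:00-11:00, 12:45-15:30, 15:45-17:15.
Wei ∩ Jamal ∩ Finn: 08:00-10:00, 10:45-11:00, 12:45-14:30.
Wei ∩ Jamal ∩ Finn ∩ Leo: 08:15-10:00, 10:45-11:00, 12:45-14:30.
Wei ∩ Jamal ∩ Finn ∩ Leo ∩ Mei: 08:15-10:00, 10:45-11:00, 12:45-14:30.
Summing the common windows: 105 + 15 + 105 = 225 minutes.

225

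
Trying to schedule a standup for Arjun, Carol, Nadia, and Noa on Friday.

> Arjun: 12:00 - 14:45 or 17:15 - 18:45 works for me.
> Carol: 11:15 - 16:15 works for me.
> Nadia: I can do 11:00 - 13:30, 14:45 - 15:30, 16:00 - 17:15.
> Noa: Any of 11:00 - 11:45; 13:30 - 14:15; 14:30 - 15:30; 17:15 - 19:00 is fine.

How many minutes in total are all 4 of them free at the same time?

0

Arjun ∩ Carol: 12:00-14:45.
Arjun ∩ Carol ∩ Nadia: 12:00-13:30.
Arjun ∩ Carol ∩ Nadia ∩ Noa: ∅.
There is no time when everyone is free.
There is no common window, so the total is 0 minutes.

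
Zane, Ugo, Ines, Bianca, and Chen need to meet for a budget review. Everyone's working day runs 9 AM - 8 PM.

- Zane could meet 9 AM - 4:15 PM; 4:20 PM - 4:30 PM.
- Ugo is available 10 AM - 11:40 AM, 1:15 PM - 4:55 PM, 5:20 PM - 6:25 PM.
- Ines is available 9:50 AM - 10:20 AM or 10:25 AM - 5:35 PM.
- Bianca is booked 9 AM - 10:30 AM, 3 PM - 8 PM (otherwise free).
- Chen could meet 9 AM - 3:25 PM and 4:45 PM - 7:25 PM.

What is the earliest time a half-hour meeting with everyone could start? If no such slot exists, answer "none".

10:30

Zane free: 09:00-16:15, 16:20-16:30.
Ugo free: 10:00-11:40, 13:15-16:55, 17:20-18:25.
Ines free: 09:50-10:20, 10:25-17:35.
Bianca free: 10:30-15:00 (invert busy blocks within the working day).
Chen free: 09:00-15:25, 16:45-19:25.
Zane ∩ Ugo: 10:00-11:40, 13:15-16:15, 16:20-16:30.
Zane ∩ Ugo ∩ Ines: 10:00-10:20, 10:25-11:40, 13:15-16:15, 16:20-16:30.
Zane ∩ Ugo ∩ Ines ∩ Bianca: 10:30-11:40, 13:15-15:00.
Zane ∩ Ugo ∩ Ines ∩ Bianca ∩ Chen: 10:30-11:40, 13:15-15:00.
Those are the intersection windows.
The first common window of at least 30 minutes is 10:30-11:40, so the earliest start is 10:30.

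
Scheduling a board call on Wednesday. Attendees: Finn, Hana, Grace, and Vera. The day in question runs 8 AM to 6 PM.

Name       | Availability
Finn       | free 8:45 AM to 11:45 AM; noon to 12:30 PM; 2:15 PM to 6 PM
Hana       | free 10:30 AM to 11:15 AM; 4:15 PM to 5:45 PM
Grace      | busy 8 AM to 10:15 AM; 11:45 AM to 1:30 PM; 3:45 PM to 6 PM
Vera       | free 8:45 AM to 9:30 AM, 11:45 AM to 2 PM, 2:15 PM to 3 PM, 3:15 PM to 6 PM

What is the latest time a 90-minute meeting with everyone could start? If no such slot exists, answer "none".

Finn free: 08:45-11:45, 12:00-12:30, 14:15-18:00.
Hana free: 10:30-11:15, 16:15-17:45.
Grace free: 10:15-11:45, 13:30-15:45 (invert busy blocks within the working day).
Vera free: 08:45-09:30, 11:45-14:00, 14:15-15:00, 15:15-18:00.
Finn ∩ Hana: 10:30-11:15, 16:15-17:45.
Finn ∩ Hana ∩ Grace: 10:30-11:15.
Finn ∩ Hana ∩ Grace ∩ Vera: ∅.
There is no time when everyone is free.
No common window is at least 90 minutes long.

none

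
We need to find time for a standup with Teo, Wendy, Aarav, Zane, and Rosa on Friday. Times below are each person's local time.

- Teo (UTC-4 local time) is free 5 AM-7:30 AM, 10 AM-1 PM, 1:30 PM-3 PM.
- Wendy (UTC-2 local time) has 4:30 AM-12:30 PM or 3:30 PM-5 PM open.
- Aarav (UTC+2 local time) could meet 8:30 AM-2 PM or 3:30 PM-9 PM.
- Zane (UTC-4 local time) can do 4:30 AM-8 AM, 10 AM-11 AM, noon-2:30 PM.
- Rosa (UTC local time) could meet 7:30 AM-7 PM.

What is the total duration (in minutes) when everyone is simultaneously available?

240

Teo in UTC: 09:00-11:30, 14:00-17:00, 17:30-19:00 (add 4h to convert from UTC-4).
Wendy in UTC: 06:30-14:30, 17:30-19:00 (add 2h to convert from UTC-2).
Aarav in UTC: 06:30-12:00, 13:30-19:00 (subtract 2h to convert from UTC+2).
Zane in UTC: 08:30-12:00, 14:00-15:00, 16:00-18:30 (add 4h to convert from UTC-4).
Rosa in UTC: 07:30-19:00.
Teo ∩ Wendy: 09:00-11:30, 14:00-14:30, 17:30-19:00.
Teo ∩ Wendy ∩ Aarav: 09:00-11:30, 14:00-14:30, 17:30-19:00.
Teo ∩ Wendy ∩ Aarav ∩ Zane: 09:00-11:30, 14:00-14:30, 17:30-18:30.
Teo ∩ Wendy ∩ Aarav ∩ Zane ∩ Rosa: 09:00-11:30, 14:00-14:30, 17:30-18:30.
Summing the common windows: 150 + 30 + 60 = 240 minutes.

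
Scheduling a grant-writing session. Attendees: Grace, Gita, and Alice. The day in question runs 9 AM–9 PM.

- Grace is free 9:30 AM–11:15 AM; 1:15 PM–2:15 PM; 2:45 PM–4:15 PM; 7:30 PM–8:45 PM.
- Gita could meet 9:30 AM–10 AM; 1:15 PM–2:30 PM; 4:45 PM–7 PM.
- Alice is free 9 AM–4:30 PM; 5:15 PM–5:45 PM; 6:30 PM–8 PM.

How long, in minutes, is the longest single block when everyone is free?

Grace ∩ Gita: 09:30-10:00, 13:15-14:15.
Grace ∩ Gita ∩ Alice: 09:30-10:00, 13:15-14:15.
So the common availability across everyone is 09:30-10:00, 13:15-14:15.
The longest is 13:15-14:15 at 60 minutes.

60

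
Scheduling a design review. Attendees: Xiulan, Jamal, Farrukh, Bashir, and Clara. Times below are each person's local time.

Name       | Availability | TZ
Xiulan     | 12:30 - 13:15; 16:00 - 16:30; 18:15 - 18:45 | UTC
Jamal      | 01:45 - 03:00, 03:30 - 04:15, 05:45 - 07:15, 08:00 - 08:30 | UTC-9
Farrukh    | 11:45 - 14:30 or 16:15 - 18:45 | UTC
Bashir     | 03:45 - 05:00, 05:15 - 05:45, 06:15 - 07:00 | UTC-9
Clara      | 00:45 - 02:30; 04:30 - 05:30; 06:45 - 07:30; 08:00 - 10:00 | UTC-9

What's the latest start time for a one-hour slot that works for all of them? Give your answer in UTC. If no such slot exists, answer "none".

none

Xiulan in UTC: 12:30-13:15, 16:00-16:30, 18:15-18:45.
Jamal in UTC: 10:45-12:00, 12:30-13:15, 14:45-16:15, 17:00-17:30 (add 9h to convert from UTC-9).
Farrukh in UTC: 11:45-14:30, 16:15-18:45.
Bashir in UTC: 12:45-14:00, 14:15-14:45, 15:15-16:00 (add 9h to convert from UTC-9).
Clara in UTC: 09:45-11:30, 13:30-14:30, 15:45-16:30, 17:00-19:00 (add 9h to convert from UTC-9).
Xiulan ∩ Jamal: 12:30-13:15, 16:00-16:15.
Xiulan ∩ Jamal ∩ Farrukh: 12:30-13:15.
Xiulan ∩ Jamal ∩ Farrukh ∩ Bashir: 12:45-13:15.
Xiulan ∩ Jamal ∩ Farrukh ∩ Bashir ∩ Clara: ∅.
There is no time when everyone is free.
No common window is at least 60 minutes long.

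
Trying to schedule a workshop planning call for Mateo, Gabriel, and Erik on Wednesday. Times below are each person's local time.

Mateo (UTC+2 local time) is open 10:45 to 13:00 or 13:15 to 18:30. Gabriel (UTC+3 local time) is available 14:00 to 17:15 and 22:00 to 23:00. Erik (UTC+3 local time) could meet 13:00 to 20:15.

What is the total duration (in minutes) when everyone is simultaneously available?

Mateo in UTC: 08:45-11:00, 11:15-16:30 (subtract 2h to convert from UTC+2).
Gabriel in UTC: 11:00-14:15, 19:00-20:00 (subtract 3h to convert from UTC+3).
Erik in UTC: 10:00-17:15 (subtract 3h to convert from UTC+3).
Mateo ∩ Gabriel: 11:15-14:15.
Mateo ∩ Gabriel ∩ Erik: 11:15-14:15.
That's a single block of 180 minutes.

180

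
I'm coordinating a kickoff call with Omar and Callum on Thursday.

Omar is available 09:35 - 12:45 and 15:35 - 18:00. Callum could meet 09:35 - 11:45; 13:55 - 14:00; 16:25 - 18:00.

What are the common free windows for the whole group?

Omar ∩ Callum: 09:35-11:45, 16:25-18:00.
So the common availability across everyone is 09:35-11:45, 16:25-18:00.

09:35-11:45, 16:25-18:00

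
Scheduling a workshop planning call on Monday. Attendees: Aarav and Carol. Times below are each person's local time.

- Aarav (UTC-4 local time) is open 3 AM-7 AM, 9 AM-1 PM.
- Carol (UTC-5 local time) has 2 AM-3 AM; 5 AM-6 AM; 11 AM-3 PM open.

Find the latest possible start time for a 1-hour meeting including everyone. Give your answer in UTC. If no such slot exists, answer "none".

16:00

Aarav in UTC: 07:00-11:00, 13:00-17:00 (add 4h to convert from UTC-4).
Carol in UTC: 07:00-08:00, 10:00-11:00, 16:00-20:00 (add 5h to convert from UTC-5).
Aarav ∩ Carol: 07:00-08:00, 10:00-11:00, 16:00-17:00.
So the common availability across everyone is 07:00-08:00, 10:00-11:00, 16:00-17:00.
The last common window of at least 60 minutes is 16:00-17:00; a 60-minute meeting can start as late as 16:00 and still end by 17:00.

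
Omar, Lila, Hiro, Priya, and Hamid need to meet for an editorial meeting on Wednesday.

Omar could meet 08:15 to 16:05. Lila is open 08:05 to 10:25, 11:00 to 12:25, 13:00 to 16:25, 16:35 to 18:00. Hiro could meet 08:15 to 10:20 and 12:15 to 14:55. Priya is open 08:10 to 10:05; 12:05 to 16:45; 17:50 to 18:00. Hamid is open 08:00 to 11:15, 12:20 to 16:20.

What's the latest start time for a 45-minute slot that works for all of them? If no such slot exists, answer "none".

Omar ∩ Lila: 08:15-10:25, 11:00-12:25, 13:00-16:05.
Omar ∩ Lila ∩ Hiro: 08:15-10:20, 12:15-12:25, 13:00-14:55.
Omar ∩ Lila ∩ Hiro ∩ Priya: 08:15-10:05, 12:15-12:25, 13:00-14:55.
Omar ∩ Lila ∩ Hiro ∩ Priya ∩ Hamid: 08:15-10:05, 12:20-12:25, 13:00-14:55.
The last common window of at least 45 minutes is 13:00-14:55; a 45-minute meeting can start as late as 14:10 and still end by 14:55.

14:10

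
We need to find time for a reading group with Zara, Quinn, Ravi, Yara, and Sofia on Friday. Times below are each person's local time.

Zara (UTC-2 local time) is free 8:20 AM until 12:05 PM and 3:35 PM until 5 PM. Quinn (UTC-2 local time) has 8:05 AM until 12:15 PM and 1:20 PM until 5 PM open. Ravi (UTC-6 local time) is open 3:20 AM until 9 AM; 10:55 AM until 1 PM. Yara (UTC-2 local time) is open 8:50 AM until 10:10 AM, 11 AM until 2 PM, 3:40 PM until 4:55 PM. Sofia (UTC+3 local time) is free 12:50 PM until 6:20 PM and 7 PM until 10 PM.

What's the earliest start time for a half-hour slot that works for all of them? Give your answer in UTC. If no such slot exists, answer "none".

10:50

Zara in UTC: 10:20-14:05, 17:35-19:00 (add 2h to convert from UTC-2).
Quinn in UTC: 10:05-14:15, 15:20-19:00 (add 2h to convert from UTC-2).
Ravi in UTC: 09:20-15:00, 16:55-19:00 (add 6h to convert from UTC-6).
Yara in UTC: 10:50-12:10, 13:00-16:00, 17:40-18:55 (add 2h to convert from UTC-2).
Sofia in UTC: 09:50-15:20, 16:00-19:00 (subtract 3h to convert from UTC+3).
Zara ∩ Quinn: 10:20-14:05, 17:35-19:00.
Zara ∩ Quinn ∩ Ravi: 10:20-14:05, 17:35-19:00.
Zara ∩ Quinn ∩ Ravi ∩ Yara: 10:50-12:10, 13:00-14:05, 17:40-18:55.
Zara ∩ Quinn ∩ Ravi ∩ Yara ∩ Sofia: 10:50-12:10, 13:00-14:05, 17:40-18:55.
So the common availability across everyone is 10:50-12:10, 13:00-14:05, 17:40-18:55.
The first common window of at least 30 minutes is 10:50-12:10, so the earliest start is 10:50.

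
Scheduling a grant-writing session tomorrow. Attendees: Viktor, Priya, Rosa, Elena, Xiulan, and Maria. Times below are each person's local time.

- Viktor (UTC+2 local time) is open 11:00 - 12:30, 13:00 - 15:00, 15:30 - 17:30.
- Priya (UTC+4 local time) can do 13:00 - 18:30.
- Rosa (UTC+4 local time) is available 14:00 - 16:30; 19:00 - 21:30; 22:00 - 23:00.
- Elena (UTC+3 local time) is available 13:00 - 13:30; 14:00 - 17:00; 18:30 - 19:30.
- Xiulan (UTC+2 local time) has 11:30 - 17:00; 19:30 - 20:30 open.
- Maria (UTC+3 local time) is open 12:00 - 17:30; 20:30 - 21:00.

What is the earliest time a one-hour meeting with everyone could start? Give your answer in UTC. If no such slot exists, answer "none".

11:00

Viktor in UTC: 09:00-10:30, 11:00-13:00, 13:30-15:30 (subtract 2h to convert from UTC+2).
Priya in UTC: 09:00-14:30 (subtract 4h to convert from UTC+4).
Rosa in UTC: 10:00-12:30, 15:00-17:30, 18:00-19:00 (subtract 4h to convert from UTC+4).
Elena in UTC: 10:00-10:30, 11:00-14:00, 15:30-16:30 (subtract 3h to convert from UTC+3).
Xiulan in UTC: 09:30-15:00, 17:30-18:30 (subtract 2h to convert from UTC+2).
Maria in UTC: 09:00-14:30, 17:30-18:00 (subtract 3h to convert from UTC+3).
Viktor ∩ Priya: 09:00-10:30, 11:00-13:00, 13:30-14:30.
Viktor ∩ Priya ∩ Rosa: 10:00-10:30, 11:00-12:30.
Viktor ∩ Priya ∩ Rosa ∩ Elena: 10:00-10:30, 11:00-12:30.
Viktor ∩ Priya ∩ Rosa ∩ Elena ∩ Xiulan: 10:00-10:30, 11:00-12:30.
Viktor ∩ Priya ∩ Rosa ∩ Elena ∩ Xiulan ∩ Maria: 10:00-10:30, 11:00-12:30.
Those are the intersection windows.
The first common window of at least 60 minutes is 11:00-12:30, so the earliest start is 11:00.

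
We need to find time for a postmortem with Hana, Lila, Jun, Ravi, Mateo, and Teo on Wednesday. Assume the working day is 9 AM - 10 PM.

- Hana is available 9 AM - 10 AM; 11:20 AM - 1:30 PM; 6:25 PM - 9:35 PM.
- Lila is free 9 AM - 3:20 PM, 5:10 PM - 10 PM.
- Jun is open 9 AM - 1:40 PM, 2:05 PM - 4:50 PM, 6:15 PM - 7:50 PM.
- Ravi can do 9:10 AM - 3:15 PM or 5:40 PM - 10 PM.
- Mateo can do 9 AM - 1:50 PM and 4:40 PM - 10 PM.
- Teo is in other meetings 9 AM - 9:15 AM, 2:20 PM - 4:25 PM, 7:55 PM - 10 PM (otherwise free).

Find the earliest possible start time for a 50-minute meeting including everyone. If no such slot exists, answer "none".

Hana free: 09:00-10:00, 11:20-13:30, 18:25-21:35.
Lila free: 09:00-15:20, 17:10-22:00.
Jun free: 09:00-13:40, 14:05-16:50, 18:15-19:50.
Ravi free: 09:10-15:15, 17:40-22:00.
Mateo free: 09:00-13:50, 16:40-22:00.
Teo free: 09:15-14:20, 16:25-19:55 (invert busy blocks within the working day).
Hana ∩ Lila: 09:00-10:00, 11:20-13:30, 18:25-21:35.
Hana ∩ Lila ∩ Jun: 09:00-10:00, 11:20-13:30, 18:25-19:50.
Hana ∩ Lila ∩ Jun ∩ Ravi: 09:10-10:00, 11:20-13:30, 18:25-19:50.
Hana ∩ Lila ∩ Jun ∩ Ravi ∩ Mateo: 09:10-10:00, 11:20-13:30, 18:25-19:50.
Hana ∩ Lila ∩ Jun ∩ Ravi ∩ Mateo ∩ Teo: 09:15-10:00, 11:20-13:30, 18:25-19:50.
The first common window of at least 50 minutes is 11:20-13:30, so the earliest start is 11:20.

11:20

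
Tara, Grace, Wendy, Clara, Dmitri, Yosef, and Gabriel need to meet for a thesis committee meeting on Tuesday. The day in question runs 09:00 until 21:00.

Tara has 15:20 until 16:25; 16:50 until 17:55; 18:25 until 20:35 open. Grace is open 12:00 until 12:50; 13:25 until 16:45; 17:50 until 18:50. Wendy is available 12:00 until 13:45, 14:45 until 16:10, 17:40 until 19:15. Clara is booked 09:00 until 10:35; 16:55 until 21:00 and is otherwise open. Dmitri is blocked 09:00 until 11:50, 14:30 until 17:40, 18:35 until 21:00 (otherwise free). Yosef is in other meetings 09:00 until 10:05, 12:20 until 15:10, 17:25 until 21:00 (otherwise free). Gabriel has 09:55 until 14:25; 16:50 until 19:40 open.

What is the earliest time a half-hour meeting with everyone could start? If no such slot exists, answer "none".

Tara free: 15:20-16:25, 16:50-17:55, 18:25-20:35.
Grace free: 12:00-12:50, 13:25-16:45, 17:50-18:50.
Wendy free: 12:00-13:45, 14:45-16:10, 17:40-19:15.
Clara free: 10:35-16:55 (invert busy blocks within the working day).
Dmitri free: 11:50-14:30, 17:40-18:35 (invert busy blocks within the working day).
Yosef free: 10:05-12:20, 15:10-17:25 (invert busy blocks within the working day).
Gabriel free: 09:55-14:25, 16:50-19:40.
Tara ∩ Grace: 15:20-16:25, 17:50-17:55, 18:25-18:50.
Tara ∩ Grace ∩ Wendy: 15:20-16:10, 17:50-17:55, 18:25-18:50.
Tara ∩ Grace ∩ Wendy ∩ Clara: 15:20-16:10.
Tara ∩ Grace ∩ Wendy ∩ Clara ∩ Dmitri: ∅.
Tara ∩ Grace ∩ Wendy ∩ Clara ∩ Dmitri ∩ Yosef: ∅.
Tara ∩ Grace ∩ Wendy ∩ Clara ∩ Dmitri ∩ Yosef ∩ Gabriel: ∅.
There is no time when everyone is free.
No common window is at least 30 minutes long.

none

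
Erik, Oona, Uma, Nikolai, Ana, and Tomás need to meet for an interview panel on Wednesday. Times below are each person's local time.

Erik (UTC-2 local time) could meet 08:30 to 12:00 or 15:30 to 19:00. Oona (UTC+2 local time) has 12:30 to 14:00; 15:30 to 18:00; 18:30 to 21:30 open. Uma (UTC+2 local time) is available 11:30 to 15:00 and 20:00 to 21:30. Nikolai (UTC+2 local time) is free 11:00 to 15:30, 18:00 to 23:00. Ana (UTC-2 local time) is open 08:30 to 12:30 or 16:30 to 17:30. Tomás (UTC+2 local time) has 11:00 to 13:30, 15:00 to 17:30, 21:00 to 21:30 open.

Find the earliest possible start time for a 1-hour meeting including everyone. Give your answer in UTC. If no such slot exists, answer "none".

10:30

Erik in UTC: 10:30-14:00, 17:30-21:00 (add 2h to convert from UTC-2).
Oona in UTC: 10:30-12:00, 13:30-16:00, 16:30-19:30 (subtract 2h to convert from UTC+2).
Uma in UTC: 09:30-13:00, 18:00-19:30 (subtract 2h to convert from UTC+2).
Nikolai in UTC: 09:00-13:30, 16:00-21:00 (subtract 2h to convert from UTC+2).
Ana in UTC: 10:30-14:30, 18:30-19:30 (add 2h to convert from UTC-2).
Tomás in UTC: 09:00-11:30, 13:00-15:30, 19:00-19:30 (subtract 2h to convert from UTC+2).
Erik ∩ Oona: 10:30-12:00, 13:30-14:00, 17:30-19:30.
Erik ∩ Oona ∩ Uma: 10:30-12:00, 18:00-19:30.
Erik ∩ Oona ∩ Uma ∩ Nikolai: 10:30-12:00, 18:00-19:30.
Erik ∩ Oona ∩ Uma ∩ Nikolai ∩ Ana: 10:30-12:00, 18:30-19:30.
Erik ∩ Oona ∩ Uma ∩ Nikolai ∩ Ana ∩ Tomás: 10:30-11:30, 19:00-19:30.
So the common availability across everyone is 10:30-11:30, 19:00-19:30.
The first common window of at least 60 minutes is 10:30-11:30, so the earliest start is 10:30.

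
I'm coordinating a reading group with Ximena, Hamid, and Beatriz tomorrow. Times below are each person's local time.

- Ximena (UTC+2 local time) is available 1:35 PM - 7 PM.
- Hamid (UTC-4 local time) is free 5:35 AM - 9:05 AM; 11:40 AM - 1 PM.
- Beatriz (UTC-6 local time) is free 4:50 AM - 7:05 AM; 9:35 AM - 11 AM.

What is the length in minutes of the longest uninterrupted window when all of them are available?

90

Ximena in UTC: 11:35-17:00 (subtract 2h to convert from UTC+2).
Hamid in UTC: 09:35-13:05, 15:40-17:00 (add 4h to convert from UTC-4).
Beatriz in UTC: 10:50-13:05, 15:35-17:00 (add 6h to convert from UTC-6).
Ximena ∩ Hamid: 11:35-13:05, 15:40-17:00.
Ximena ∩ Hamid ∩ Beatriz: 11:35-13:05, 15:40-17:00.
So the common availability across everyone is 11:35-13:05, 15:40-17:00.
The longest is 11:35-13:05 at 90 minutes.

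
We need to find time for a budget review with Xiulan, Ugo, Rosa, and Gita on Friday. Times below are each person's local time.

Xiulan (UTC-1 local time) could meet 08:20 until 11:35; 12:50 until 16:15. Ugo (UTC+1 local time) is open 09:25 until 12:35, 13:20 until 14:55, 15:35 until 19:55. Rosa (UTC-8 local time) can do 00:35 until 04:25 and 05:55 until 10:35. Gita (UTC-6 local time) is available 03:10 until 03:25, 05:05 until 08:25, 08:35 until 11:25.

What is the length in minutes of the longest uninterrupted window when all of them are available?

160

Xiulan in UTC: 09:20-12:35, 13:50-17:15 (add 1h to convert from UTC-1).
Ugo in UTC: 08:25-11:35, 12:20-13:55, 14:35-18:55 (subtract 1h to convert from UTC+1).
Rosa in UTC: 08:35-12:25, 13:55-18:35 (add 8h to convert from UTC-8).
Gita in UTC: 09:10-09:25, 11:05-14:25, 14:35-17:25 (add 6h to convert from UTC-6).
Xiulan ∩ Ugo: 09:20-11:35, 12:20-12:35, 13:50-13:55, 14:35-17:15.
Xiulan ∩ Ugo ∩ Rosa: 09:20-11:35, 12:20-12:25, 14:35-17:15.
Xiulan ∩ Ugo ∩ Rosa ∩ Gita: 09:20-09:25, 11:05-11:35, 12:20-12:25, 14:35-17:15.
The longest is 14:35-17:15 at 160 minutes.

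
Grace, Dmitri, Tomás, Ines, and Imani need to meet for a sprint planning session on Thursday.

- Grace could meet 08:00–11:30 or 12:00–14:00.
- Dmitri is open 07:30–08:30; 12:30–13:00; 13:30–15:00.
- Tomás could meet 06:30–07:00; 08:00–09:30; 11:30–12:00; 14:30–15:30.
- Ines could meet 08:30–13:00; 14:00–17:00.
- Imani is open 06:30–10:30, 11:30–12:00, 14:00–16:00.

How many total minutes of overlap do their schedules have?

Grace ∩ Dmitri: 08:00-08:30, 12:30-13:00, 13:30-14:00.
Grace ∩ Dmitri ∩ Tomás: 08:00-08:30.
Grace ∩ Dmitri ∩ Tomás ∩ Ines: ∅.
Grace ∩ Dmitri ∩ Tomás ∩ Ines ∩ Imani: ∅.
There is no time when everyone is free.
There is no common window, so the total is 0 minutes.

0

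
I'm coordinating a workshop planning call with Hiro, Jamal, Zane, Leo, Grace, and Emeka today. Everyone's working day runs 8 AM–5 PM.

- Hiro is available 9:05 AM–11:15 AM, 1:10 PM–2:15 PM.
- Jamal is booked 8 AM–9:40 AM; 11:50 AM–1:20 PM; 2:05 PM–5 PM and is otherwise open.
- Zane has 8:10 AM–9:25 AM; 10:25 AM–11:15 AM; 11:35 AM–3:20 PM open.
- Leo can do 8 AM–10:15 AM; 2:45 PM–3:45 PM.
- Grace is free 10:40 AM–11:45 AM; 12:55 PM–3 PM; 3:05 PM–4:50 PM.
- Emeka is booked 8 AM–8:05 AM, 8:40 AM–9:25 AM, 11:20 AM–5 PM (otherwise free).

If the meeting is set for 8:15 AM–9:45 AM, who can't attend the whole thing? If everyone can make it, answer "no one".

Hiro free: 09:05-11:15, 13:10-14:15.
Jamal free: 09:40-11:50, 13:20-14:05 (invert busy blocks within the working day).
Zane free: 08:10-09:25, 10:25-11:15, 11:35-15:20.
Leo free: 08:00-10:15, 14:45-15:45.
Grace free: 10:40-11:45, 12:55-15:00, 15:05-16:50.
Emeka free: 08:05-08:40, 09:25-11:20 (invert busy blocks within the working day).
Hiro: not fully free for 08:15-09:45. Jamal: not fully free for 08:15-09:45. Zane: not fully free for 08:15-09:45. Leo: free for 08:15-09:45. Grace: not fully free for 08:15-09:45. Emeka: not fully free for 08:15-09:45.

Emeka, Grace, Hiro, Jamal, Zane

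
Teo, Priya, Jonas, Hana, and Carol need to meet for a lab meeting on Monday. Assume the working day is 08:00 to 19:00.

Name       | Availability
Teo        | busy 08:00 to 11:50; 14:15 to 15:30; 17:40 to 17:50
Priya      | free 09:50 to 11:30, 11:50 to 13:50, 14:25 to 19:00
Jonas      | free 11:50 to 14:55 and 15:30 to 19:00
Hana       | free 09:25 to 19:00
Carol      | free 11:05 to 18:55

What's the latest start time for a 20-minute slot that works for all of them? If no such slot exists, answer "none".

18:35

Teo free: 11:50-14:15, 15:30-17:40, 17:50-19:00 (invert busy blocks within the working day).
Priya free: 09:50-11:30, 11:50-13:50, 14:25-19:00.
Jonas free: 11:50-14:55, 15:30-19:00.
Hana free: 09:25-19:00.
Carol free: 11:05-18:55.
Teo ∩ Priya: 11:50-13:50, 15:30-17:40, 17:50-19:00.
Teo ∩ Priya ∩ Jonas: 11:50-13:50, 15:30-17:40, 17:50-19:00.
Teo ∩ Priya ∩ Jonas ∩ Hana: 11:50-13:50, 15:30-17:40, 17:50-19:00.
Teo ∩ Priya ∩ Jonas ∩ Hana ∩ Carol: 11:50-13:50, 15:30-17:40, 17:50-18:55.
Those are the intersection windows.
The last common window of at least 20 minutes is 17:50-18:55; a 20-minute meeting can start as late as 18:35 and still end by 18:55.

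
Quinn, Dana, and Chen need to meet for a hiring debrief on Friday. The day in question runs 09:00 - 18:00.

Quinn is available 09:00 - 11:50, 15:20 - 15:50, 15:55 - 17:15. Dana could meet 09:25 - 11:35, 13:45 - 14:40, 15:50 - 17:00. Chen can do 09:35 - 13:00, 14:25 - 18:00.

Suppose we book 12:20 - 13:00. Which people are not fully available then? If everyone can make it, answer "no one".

Dana, Quinn

Quinn: not fully free for 12:20-13:00. Dana: not fully free for 12:20-13:00. Chen: free for 12:20-13:00.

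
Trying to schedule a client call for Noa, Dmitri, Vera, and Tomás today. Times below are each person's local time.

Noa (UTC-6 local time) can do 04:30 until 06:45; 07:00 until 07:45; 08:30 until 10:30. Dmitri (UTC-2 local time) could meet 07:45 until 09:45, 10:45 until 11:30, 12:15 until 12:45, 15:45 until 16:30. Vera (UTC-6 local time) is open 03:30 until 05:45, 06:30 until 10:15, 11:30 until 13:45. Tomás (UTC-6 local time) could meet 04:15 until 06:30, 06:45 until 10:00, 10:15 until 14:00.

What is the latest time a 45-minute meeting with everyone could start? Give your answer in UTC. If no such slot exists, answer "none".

Noa in UTC: 10:30-12:45, 13:00-13:45, 14:30-16:30 (add 6h to convert from UTC-6).
Dmitri in UTC: 09:45-11:45, 12:45-13:30, 14:15-14:45, 17:45-18:30 (add 2h to convert from UTC-2).
Vera in UTC: 09:30-11:45, 12:30-16:15, 17:30-19:45 (add 6h to convert from UTC-6).
Tomás in UTC: 10:15-12:30, 12:45-16:00, 16:15-20:00 (add 6h to convert from UTC-6).
Noa ∩ Dmitri: 10:30-11:45, 13:00-13:30, 14:30-14:45.
Noa ∩ Dmitri ∩ Vera: 10:30-11:45, 13:00-13:30, 14:30-14:45.
Noa ∩ Dmitri ∩ Vera ∩ Tomás: 10:30-11:45, 13:00-13:30, 14:30-14:45.
The last common window of at least 45 minutes is 10:30-11:45; a 45-minute meeting can start as late as 11:00 and still end by 11:45.

11:00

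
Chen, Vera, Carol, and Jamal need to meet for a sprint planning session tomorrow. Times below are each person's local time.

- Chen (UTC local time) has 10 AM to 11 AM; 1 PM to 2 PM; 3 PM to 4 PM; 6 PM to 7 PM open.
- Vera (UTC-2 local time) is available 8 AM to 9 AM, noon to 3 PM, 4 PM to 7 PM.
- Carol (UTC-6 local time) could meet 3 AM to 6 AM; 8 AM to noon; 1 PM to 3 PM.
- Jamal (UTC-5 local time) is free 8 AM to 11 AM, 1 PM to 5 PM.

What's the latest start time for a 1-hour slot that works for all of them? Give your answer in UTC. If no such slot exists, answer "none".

15:00

Chen in UTC: 10:00-11:00, 13:00-14:00, 15:00-16:00, 18:00-19:00.
Vera in UTC: 10:00-11:00, 14:00-17:00, 18:00-21:00 (add 2h to convert from UTC-2).
Carol in UTC: 09:00-12:00, 14:00-18:00, 19:00-21:00 (add 6h to convert from UTC-6).
Jamal in UTC: 13:00-16:00, 18:00-22:00 (add 5h to convert from UTC-5).
Chen ∩ Vera: 10:00-11:00, 15:00-16:00, 18:00-19:00.
Chen ∩ Vera ∩ Carol: 10:00-11:00, 15:00-16:00.
Chen ∩ Vera ∩ Carol ∩ Jamal: 15:00-16:00.
The last common window of at least 60 minutes is 15:00-16:00; a 60-minute meeting can start as late as 15:00 and still end by 16:00.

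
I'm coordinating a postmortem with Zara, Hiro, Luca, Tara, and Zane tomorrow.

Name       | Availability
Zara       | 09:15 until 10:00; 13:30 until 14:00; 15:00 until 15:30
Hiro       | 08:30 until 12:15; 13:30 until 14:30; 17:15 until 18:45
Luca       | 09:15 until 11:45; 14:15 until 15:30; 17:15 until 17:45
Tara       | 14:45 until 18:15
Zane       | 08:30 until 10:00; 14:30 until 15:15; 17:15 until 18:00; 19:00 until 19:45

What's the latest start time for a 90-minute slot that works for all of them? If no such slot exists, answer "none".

none

Zara ∩ Hiro: 09:15-10:00, 13:30-14:00.
Zara ∩ Hiro ∩ Luca: 09:15-10:00.
Zara ∩ Hiro ∩ Luca ∩ Tara: ∅.
Zara ∩ Hiro ∩ Luca ∩ Tara ∩ Zane: ∅.
There is no time when everyone is free.
No common window is at least 90 minutes long.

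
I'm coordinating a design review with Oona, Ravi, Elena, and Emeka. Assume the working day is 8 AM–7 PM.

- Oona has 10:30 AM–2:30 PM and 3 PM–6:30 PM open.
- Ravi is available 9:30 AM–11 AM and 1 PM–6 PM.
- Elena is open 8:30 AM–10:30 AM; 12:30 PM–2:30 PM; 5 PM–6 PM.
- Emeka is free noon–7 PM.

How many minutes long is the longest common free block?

Oona ∩ Ravi: 10:30-11:00, 13:00-14:30, 15:00-18:00.
Oona ∩ Ravi ∩ Elena: 13:00-14:30, 17:00-18:00.
Oona ∩ Ravi ∩ Elena ∩ Emeka: 13:00-14:30, 17:00-18:00.
The longest is 13:00-14:30 at 90 minutes.

90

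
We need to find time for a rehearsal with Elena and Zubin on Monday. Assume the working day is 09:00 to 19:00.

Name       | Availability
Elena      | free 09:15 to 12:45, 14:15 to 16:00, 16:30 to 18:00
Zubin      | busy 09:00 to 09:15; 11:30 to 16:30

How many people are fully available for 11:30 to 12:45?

1

Elena free: 09:15-12:45, 14:15-16:00, 16:30-18:00.
Zubin free: 09:15-11:30, 16:30-19:00 (invert busy blocks within the working day).
Elena can make the full 11:30-12:45 slot — that's 1.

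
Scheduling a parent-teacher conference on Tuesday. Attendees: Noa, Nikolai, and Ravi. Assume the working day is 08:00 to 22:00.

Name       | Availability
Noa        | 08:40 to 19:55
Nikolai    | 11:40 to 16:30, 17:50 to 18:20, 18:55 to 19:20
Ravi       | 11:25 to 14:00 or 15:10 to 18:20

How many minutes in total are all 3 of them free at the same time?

Noa ∩ Nikolai: 11:40-16:30, 17:50-18:20, 18:55-19:20.
Noa ∩ Nikolai ∩ Ravi: 11:40-14:00, 15:10-16:30, 17:50-18:20.
Those are the intersection windows.
Summing the common windows: 140 + 80 + 30 = 250 minutes.

250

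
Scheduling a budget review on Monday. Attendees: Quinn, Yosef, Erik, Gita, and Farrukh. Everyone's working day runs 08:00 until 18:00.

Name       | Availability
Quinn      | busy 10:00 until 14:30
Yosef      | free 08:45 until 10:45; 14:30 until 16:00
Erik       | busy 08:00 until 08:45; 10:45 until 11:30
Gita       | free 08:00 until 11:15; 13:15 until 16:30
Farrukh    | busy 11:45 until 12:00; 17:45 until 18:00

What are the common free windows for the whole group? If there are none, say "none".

08:45-10:00, 14:30-16:00

Quinn free: 08:00-10:00, 14:30-18:00 (invert busy blocks within the working day).
Yosef free: 08:45-10:45, 14:30-16:00.
Erik free: 08:45-10:45, 11:30-18:00 (invert busy blocks within the working day).
Gita free: 08:00-11:15, 13:15-16:30.
Farrukh free: 08:00-11:45, 12:00-17:45 (invert busy blocks within the working day).
Quinn ∩ Yosef: 08:45-10:00, 14:30-16:00.
Quinn ∩ Yosef ∩ Erik: 08:45-10:00, 14:30-16:00.
Quinn ∩ Yosef ∩ Erik ∩ Gita: 08:45-10:00, 14:30-16:00.
Quinn ∩ Yosef ∩ Erik ∩ Gita ∩ Farrukh: 08:45-10:00, 14:30-16:00.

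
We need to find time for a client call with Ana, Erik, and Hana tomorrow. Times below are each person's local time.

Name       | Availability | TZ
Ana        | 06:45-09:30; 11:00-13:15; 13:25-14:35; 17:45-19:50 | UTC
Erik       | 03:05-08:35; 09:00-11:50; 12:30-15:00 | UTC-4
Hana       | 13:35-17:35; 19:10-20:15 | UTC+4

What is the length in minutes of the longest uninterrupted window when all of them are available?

95

Ana in UTC: 06:45-09:30, 11:00-13:15, 13:25-14:35, 17:45-19:50.
Erik in UTC: 07:05-12:35, 13:00-15:50, 16:30-19:00 (add 4h to convert from UTC-4).
Hana in UTC: 09:35-13:35, 15:10-16:15 (subtract 4h to convert from UTC+4).
Ana ∩ Erik: 07:05-09:30, 11:00-12:35, 13:00-13:15, 13:25-14:35, 17:45-19:00.
Ana ∩ Erik ∩ Hana: 11:00-12:35, 13:00-13:15, 13:25-13:35.
The longest is 11:00-12:35 at 95 minutes.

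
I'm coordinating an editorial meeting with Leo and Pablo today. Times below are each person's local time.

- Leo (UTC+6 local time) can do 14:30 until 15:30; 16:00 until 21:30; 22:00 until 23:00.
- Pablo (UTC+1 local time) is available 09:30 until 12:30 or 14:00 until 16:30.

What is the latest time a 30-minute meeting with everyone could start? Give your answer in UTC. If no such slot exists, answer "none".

Leo in UTC: 08:30-09:30, 10:00-15:30, 16:00-17:00 (subtract 6h to convert from UTC+6).
Pablo in UTC: 08:30-11:30, 13:00-15:30 (subtract 1h to convert from UTC+1).
Leo ∩ Pablo: 08:30-09:30, 10:00-11:30, 13:00-15:30.
The last common window of at least 30 minutes is 13:00-15:30; a 30-minute meeting can start as late as 15:00 and still end by 15:30.

15:00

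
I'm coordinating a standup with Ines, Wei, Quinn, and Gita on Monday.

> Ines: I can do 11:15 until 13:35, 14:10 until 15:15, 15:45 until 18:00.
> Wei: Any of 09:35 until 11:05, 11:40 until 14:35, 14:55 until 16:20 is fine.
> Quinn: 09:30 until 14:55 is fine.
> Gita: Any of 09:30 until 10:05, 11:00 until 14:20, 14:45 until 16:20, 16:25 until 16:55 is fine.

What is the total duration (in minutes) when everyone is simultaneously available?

Ines ∩ Wei: 11:40-13:35, 14:10-14:35, 14:55-15:15, 15:45-16:20.
Ines ∩ Wei ∩ Quinn: 11:40-13:35, 14:10-14:35.
Ines ∩ Wei ∩ Quinn ∩ Gita: 11:40-13:35, 14:10-14:20.
So the common availability across everyone is 11:40-13:35, 14:10-14:20.
Summing the common windows: 115 + 10 = 125 minutes.

125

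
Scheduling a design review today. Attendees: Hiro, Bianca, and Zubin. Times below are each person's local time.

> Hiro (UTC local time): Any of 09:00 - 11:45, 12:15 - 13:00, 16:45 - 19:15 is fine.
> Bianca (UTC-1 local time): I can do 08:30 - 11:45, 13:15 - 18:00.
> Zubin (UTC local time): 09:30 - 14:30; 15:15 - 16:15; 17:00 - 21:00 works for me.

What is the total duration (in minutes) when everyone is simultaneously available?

Hiro in UTC: 09:00-11:45, 12:15-13:00, 16:45-19:15.
Bianca in UTC: 09:30-12:45, 14:15-19:00 (add 1h to convert from UTC-1).
Zubin in UTC: 09:30-14:30, 15:15-16:15, 17:00-21:00.
Hiro ∩ Bianca: 09:30-11:45, 12:15-12:45, 16:45-19:00.
Hiro ∩ Bianca ∩ Zubin: 09:30-11:45, 12:15-12:45, 17:00-19:00.
Those are the intersection windows.
Summing the common windows: 135 + 30 + 120 = 285 minutes.

285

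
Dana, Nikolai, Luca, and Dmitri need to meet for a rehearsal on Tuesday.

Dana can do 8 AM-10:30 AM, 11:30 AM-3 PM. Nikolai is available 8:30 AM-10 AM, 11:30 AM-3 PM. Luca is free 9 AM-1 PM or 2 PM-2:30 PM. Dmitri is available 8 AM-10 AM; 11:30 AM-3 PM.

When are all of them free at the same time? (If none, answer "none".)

09:00-10:00, 11:30-13:00, 14:00-14:30

Dana ∩ Nikolai: 08:30-10:00, 11:30-15:00.
Dana ∩ Nikolai ∩ Luca: 09:00-10:00, 11:30-13:00, 14:00-14:30.
Dana ∩ Nikolai ∩ Luca ∩ Dmitri: 09:00-10:00, 11:30-13:00, 14:00-14:30.
So the common availability across everyone is 09:00-10:00, 11:30-13:00, 14:00-14:30.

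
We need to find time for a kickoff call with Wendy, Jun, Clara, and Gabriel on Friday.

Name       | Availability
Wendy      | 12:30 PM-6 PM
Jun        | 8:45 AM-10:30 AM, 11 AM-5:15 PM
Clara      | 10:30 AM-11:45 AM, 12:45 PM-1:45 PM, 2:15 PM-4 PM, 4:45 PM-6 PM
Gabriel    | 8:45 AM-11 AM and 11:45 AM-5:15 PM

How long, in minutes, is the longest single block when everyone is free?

105

Wendy ∩ Jun: 12:30-17:15.
Wendy ∩ Jun ∩ Clara: 12:45-13:45, 14:15-16:00, 16:45-17:15.
Wendy ∩ Jun ∩ Clara ∩ Gabriel: 12:45-13:45, 14:15-16:00, 16:45-17:15.
The longest is 14:15-16:00 at 105 minutes.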